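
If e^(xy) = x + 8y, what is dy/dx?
Apply d/dx to both sides, remembering that y depends on x. Each occurrence of y therefore brings in a y' = dy/dx via the chain rule.

With F(x, y) equal to the left-hand side minus the right, differentiate F term by term:
  d/dx[-x] = -1
  d/dx[-8y] = -8·y'
  d/dx[e^(xy)] = (x·y' + y)·e^(xy)
Adding these up, d/dx[F] = 0 becomes
  (y·e^(xy) - 1) + (x·e^(xy) - 8)·y' = 0,
so isolating y',
  dy/dx = -(y·e^(xy) - 1)/(x·e^(xy) - 8) = (-y·e^(xy) + 1)/(x·e^(xy) - 8)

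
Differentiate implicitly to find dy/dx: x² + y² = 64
Apply d/dx to both sides, remembering that y depends on x. Each occurrence of y therefore brings in a y' = dy/dx via the chain rule.

With F(x, y) equal to the left-hand side minus the right, differentiate F term by term:
  d/dx[x^2] = 2x
  d/dx[y^2] = 2y·y'
  d/dx[-64] = 0
Adding these up, d/dx[F] = 0 becomes
  (2x) + (2y)·y' = 0,
so isolating y',
  dy/dx = -(2x)/(2y) = -x/y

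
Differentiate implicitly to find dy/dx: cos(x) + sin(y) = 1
Take d/dx of both sides. Since y is implicitly a function of x, the chain rule attaches a y' = dy/dx factor whenever we differentiate through y.

Set F(x, y) = (left side) − (right side), so the curve is F = 0. Differentiating each term of F:
  d/dx[sin(y)] = y'·cos(y)
  d/dx[cos(x)] = -sin(x)
  d/dx[-1] = 0

Collecting, the y'-free part is the partial derivative in x and the y' coefficient is the partial derivative in y:
  ∂F/∂x = -sin(x)
  ∂F/∂y = cos(y)

so d/dx[F(x, y(x))] = ∂F/∂x + (∂F/∂y)·y' = 0. Rearranging,
  dy/dx = -(∂F/∂x)/(∂F/∂y) = -(-sin(x))/(cos(y)) = sin(x)/cos(y)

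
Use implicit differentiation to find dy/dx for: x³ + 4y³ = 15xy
Differentiate both sides with respect to x, treating y as y(x). By the chain rule, any term containing y contributes a factor of y' = dy/dx when we differentiate it.

Move every term to one side and write the relation as F(x, y) = 0. Term by term,
  d/dx[x^3] = 3x^2
  d/dx[-15xy] = -15x·y' - 15y
  d/dx[4y^3] = 12y^2·y'

The pieces without y' make up ∂F/∂x and the coefficient of y' is ∂F/∂y:
  ∂F/∂x = 3x^2 - 15y,
  ∂F/∂y = -15x + 12y^2.

Since d/dx[F] = ∂F/∂x + (∂F/∂y)·y' = 0, solve for y':
  (∂F/∂y)·y' = -∂F/∂x
  dy/dx = -(∂F/∂x)/(∂F/∂y) = -(3x^2 - 15y)/(-15x + 12y^2) = (x^2 - 5y)/(5x - 4y^2)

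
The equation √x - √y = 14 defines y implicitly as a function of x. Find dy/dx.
Apply d/dx to both sides, remembering that y depends on x. Each occurrence of y therefore brings in a y' = dy/dx via the chain rule.

With F(x, y) equal to the left-hand side minus the right, differentiate F term by term:
  d/dx[√(x)] = 1/(2√(x))
  d/dx[-√(y)] = -y'/(2√(y))
  d/dx[-14] = 0
Adding these up, d/dx[F] = 0 becomes
  (1/(2√(x))) + (-1/(2√(y)))·y' = 0,
so isolating y',
  dy/dx = -(1/(2√(x)))/(-1/(2√(y))) = √(y)/√(x)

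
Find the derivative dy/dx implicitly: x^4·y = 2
Apply d/dx to both sides, remembering that y depends on x. Each occurrence of y therefore brings in a y' = dy/dx via the chain rule.

With F(x, y) equal to the left-hand side minus the right, differentiate F term by term:
  d/dx[x^4y] = x^4·y' + 4x^3y
  d/dx[-2] = 0
Adding these up, d/dx[F] = 0 becomes
  (4x^3y) + (x^4)·y' = 0,
so isolating y',
  dy/dx = -(4x^3y)/(x^4) = -4y/x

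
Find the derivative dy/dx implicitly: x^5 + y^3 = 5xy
Differentiate the relation implicitly: treat y = y(x) and apply the chain rule, so every y-derivative picks up a y' = dy/dx factor.

With everything moved to the left-hand side, differentiate term by term:
  d/dx[x^5] = 5x^4
  d/dx[-5xy] = -5x·y' - 5y
  d/dx[y^3] = 3y^2·y'

Separating the contributions that come from x directly and those that come through y:
  without y':      5x^4 - 5y
  multiplying y':  -5x + 3y^2

so (5x^4 - 5y) + (-5x + 3y^2)·y' = 0, and therefore
  dy/dx = -(5x^4 - 5y)/(-5x + 3y^2) = 5(x^4 - y)/(5x - 3y^2)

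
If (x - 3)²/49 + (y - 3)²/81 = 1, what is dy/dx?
Apply d/dx to both sides, remembering that y depends on x. Each occurrence of y therefore brings in a y' = dy/dx via the chain rule.

With F(x, y) equal to the left-hand side minus the right, differentiate F term by term:
  d/dx[(x - 3)^2/49] = 2x/49 - 6/49
  d/dx[(y - 3)^2/81] = 2·y'(y - 3)/81
  d/dx[-1] = 0
Adding these up, d/dx[F] = 0 becomes
  (2x/49 - 6/49) + (2y/81 - 2/27)·y' = 0,
so isolating y',
  dy/dx = -(2x/49 - 6/49)/(2y/81 - 2/27)
        = -(2(x - 3)/49)/(2(y - 3)/81) = 81(3 - x)/(49(y - 3))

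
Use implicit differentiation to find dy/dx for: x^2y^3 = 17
Differentiate both sides with respect to x, treating y as y(x). By the chain rule, any term containing y contributes a factor of y' = dy/dx when we differentiate it.

Move every term to one side and write the relation as F(x, y) = 0. Term by term,
  d/dx[x^2y^3] = 3x^2y^2·y' + 2xy^3
  d/dx[-17] = 0

The pieces without y' make up ∂F/∂x and the coefficient of y' is ∂F/∂y:
  ∂F/∂x = 2xy^3,
  ∂F/∂y = 3x^2y^2.

Since d/dx[F] = ∂F/∂x + (∂F/∂y)·y' = 0, solve for y':
  (∂F/∂y)·y' = -∂F/∂x
  dy/dx = -(∂F/∂x)/(∂F/∂y) = -(2xy^3)/(3x^2y^2) = -2y/(3x)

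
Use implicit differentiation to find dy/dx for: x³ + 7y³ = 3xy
Differentiate the relation implicitly: treat y = y(x) and apply the chain rule, so every y-derivative picks up a y' = dy/dx factor.

With everything moved to the left-hand side, differentiate term by term:
  d/dx[x^3] = 3x^2
  d/dx[-3xy] = -3x·y' - 3y
  d/dx[7y^3] = 21y^2·y'

Separating the contributions that come from x directly and those that come through y:
  without y':      3x^2 - 3y
  multiplying y':  -3x + 21y^2

so (3x^2 - 3y) + (-3x + 21y^2)·y' = 0, and therefore
  dy/dx = -(3x^2 - 3y)/(-3x + 21y^2) = (x^2 - y)/(x - 7y^2)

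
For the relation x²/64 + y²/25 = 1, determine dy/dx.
Differentiate the relation implicitly: treat y = y(x) and apply the chain rule, so every y-derivative picks up a y' = dy/dx factor.

With everything moved to the left-hand side, differentiate term by term:
  d/dx[x^2/64] = x/32
  d/dx[y^2/25] = 2y·y'/25
  d/dx[-1] = 0

Separating the contributions that come from x directly and those that come through y:
  without y':      x/32
  multiplying y':  2y/25

so (x/32) + (2y/25)·y' = 0, and therefore
  dy/dx = -(x/32)/(2y/25) = -25x/(64y)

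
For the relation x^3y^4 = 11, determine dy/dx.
Apply d/dx to both sides, remembering that y depends on x. Each occurrence of y therefore brings in a y' = dy/dx via the chain rule.

With F(x, y) equal to the left-hand side minus the right, differentiate F term by term:
  d/dx[x^3y^4] = 4x^3y^3·y' + 3x^2y^4
  d/dx[-11] = 0
Adding these up, d/dx[F] = 0 becomes
  (3x^2y^4) + (4x^3y^3)·y' = 0,
so isolating y',
  dy/dx = -(3x^2y^4)/(4x^3y^3) = -3y/(4x)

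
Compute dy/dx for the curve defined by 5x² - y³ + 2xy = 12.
Differentiate the relation implicitly: treat y = y(x) and apply the chain rule, so every y-derivative picks up a y' = dy/dx factor.

With everything moved to the left-hand side, differentiate term by term:
  d/dx[5x^2] = 10x
  d/dx[2xy] = 2x·y' + 2y
  d/dx[-y^3] = -3y^2·y'
  d/dx[-12] = 0

Separating the contributions that come from x directly and those that come through y:
  without y':      10x + 2y
  multiplying y':  2x - 3y^2

so (10x + 2y) + (2x - 3y^2)·y' = 0, and therefore
  dy/dx = -(10x + 2y)/(2x - 3y^2) = 2(-5x - y)/(2x - 3y^2)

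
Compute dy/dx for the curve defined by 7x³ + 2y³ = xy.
Take d/dx of both sides. Since y is implicitly a function of x, the chain rule attaches a y' = dy/dx factor whenever we differentiate through y.

Set F(x, y) = (left side) − (right side), so the curve is F = 0. Differentiating each term of F:
  d/dx[7x^3] = 21x^2
  d/dx[-xy] = -x·y' - y
  d/dx[2y^3] = 6y^2·y'

Collecting, the y'-free part is the partial derivative in x and the y' coefficient is the partial derivative in y:
  ∂F/∂x = 21x^2 - y
  ∂F/∂y = -x + 6y^2

so d/dx[F(x, y(x))] = ∂F/∂x + (∂F/∂y)·y' = 0. Rearranging,
  dy/dx = -(∂F/∂x)/(∂F/∂y) = -(21x^2 - y)/(-x + 6y^2) = (21x^2 - y)/(x - 6y^2)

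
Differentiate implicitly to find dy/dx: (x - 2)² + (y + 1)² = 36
Differentiate the relation implicitly: treat y = y(x) and apply the chain rule, so every y-derivative picks up a y' = dy/dx factor.

With everything moved to the left-hand side, differentiate term by term:
  d/dx[(x - 2)^2] = 2x - 4
  d/dx[(y + 1)^2] = 2·y'(y + 1)
  d/dx[-36] = 0

Separating the contributions that come from x directly and those that come through y:
  without y':      2x - 4
  multiplying y':  2y + 2

so (2x - 4) + (2y + 2)·y' = 0, and therefore
  dy/dx = -(2x - 4)/(2y + 2) = (2 - x)/(y + 1)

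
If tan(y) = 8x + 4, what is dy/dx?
Differentiate both sides with respect to x, treating y as y(x). By the chain rule, any term containing y contributes a factor of y' = dy/dx when we differentiate it.

Move every term to one side and write the relation as F(x, y) = 0. Term by term,
  d/dx[-8x] = -8
  d/dx[tan(y)] = y'(tan(y)^2 + 1)
  d/dx[-4] = 0

The pieces without y' make up ∂F/∂x and the coefficient of y' is ∂F/∂y:
  ∂F/∂x = -8,
  ∂F/∂y = tan(y)^2 + 1.

Since d/dx[F] = ∂F/∂x + (∂F/∂y)·y' = 0, solve for y':
  (∂F/∂y)·y' = -∂F/∂x
  dy/dx = -(∂F/∂x)/(∂F/∂y) = -(-8)/(tan(y)^2 + 1) = 8cos(y)^2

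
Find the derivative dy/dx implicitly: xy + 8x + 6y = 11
Take d/dx of both sides. Since y is implicitly a function of x, the chain rule attaches a y' = dy/dx factor whenever we differentiate through y.

Set F(x, y) = (left side) − (right side), so the curve is F = 0. Differentiating each term of F:
  d/dx[xy] = x·y' + y
  d/dx[8x] = 8
  d/dx[6y] = 6·y'
  d/dx[-11] = 0

Collecting, the y'-free part is the partial derivative in x and the y' coefficient is the partial derivative in y:
  ∂F/∂x = y + 8
  ∂F/∂y = x + 6

so d/dx[F(x, y(x))] = ∂F/∂x + (∂F/∂y)·y' = 0. Rearranging,
  dy/dx = -(∂F/∂x)/(∂F/∂y) = -(y + 8)/(x + 6) = (-y - 8)/(x + 6)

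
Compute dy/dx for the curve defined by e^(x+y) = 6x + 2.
Apply d/dx to both sides, remembering that y depends on x. Each occurrence of y therefore brings in a y' = dy/dx via the chain rule.

With F(x, y) equal to the left-hand side minus the right, differentiate F term by term:
  d/dx[-6x] = -6
  d/dx[e^(x + y)] = (y' + 1)·e^(x + y)
  d/dx[-2] = 0
Adding these up, d/dx[F] = 0 becomes
  (e^(x + y) - 6) + (e^(x + y))·y' = 0,
so isolating y',
  dy/dx = -(e^(x + y) - 6)/(e^(x + y)) = 6e^(-x - y) - 1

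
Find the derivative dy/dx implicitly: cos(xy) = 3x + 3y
Take d/dx of both sides. Since y is implicitly a function of x, the chain rule attaches a y' = dy/dx factor whenever we differentiate through y.

Set F(x, y) = (left side) − (right side), so the curve is F = 0. Differentiating each term of F:
  d/dx[-3x] = -3
  d/dx[-3y] = -3·y'
  d/dx[cos(xy)] = -(x·y' + y)·sin(xy)

Collecting, the y'-free part is the partial derivative in x and the y' coefficient is the partial derivative in y:
  ∂F/∂x = -y·sin(xy) - 3
  ∂F/∂y = -x·sin(xy) - 3

so d/dx[F(x, y(x))] = ∂F/∂x + (∂F/∂y)·y' = 0. Rearranging,
  dy/dx = -(∂F/∂x)/(∂F/∂y) = -(-y·sin(xy) - 3)/(-x·sin(xy) - 3) = -(y·sin(xy) + 3)/(x·sin(xy) + 3)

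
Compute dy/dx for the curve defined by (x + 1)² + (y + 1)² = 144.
Take d/dx of both sides. Since y is implicitly a function of x, the chain rule attaches a y' = dy/dx factor whenever we differentiate through y.

Set F(x, y) = (left side) − (right side), so the curve is F = 0. Differentiating each term of F:
  d/dx[(x + 1)^2] = 2x + 2
  d/dx[(y + 1)^2] = 2·y'(y + 1)
  d/dx[-144] = 0

Collecting, the y'-free part is the partial derivative in x and the y' coefficient is the partial derivative in y:
  ∂F/∂x = 2x + 2
  ∂F/∂y = 2y + 2

so d/dx[F(x, y(x))] = ∂F/∂x + (∂F/∂y)·y' = 0. Rearranging,
  dy/dx = -(∂F/∂x)/(∂F/∂y) = -(2x + 2)/(2y + 2) = (-x - 1)/(y + 1)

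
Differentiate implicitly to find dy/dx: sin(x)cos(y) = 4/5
Take d/dx of both sides. Since y is implicitly a function of x, the chain rule attaches a y' = dy/dx factor whenever we differentiate through y.

Set F(x, y) = (left side) − (right side), so the curve is F = 0. Differentiating each term of F:
  d/dx[sin(x)·cos(y)] = -y'·sin(x)·sin(y) + cos(x)·cos(y)
  d/dx[-4/5] = 0

Collecting, the y'-free part is the partial derivative in x and the y' coefficient is the partial derivative in y:
  ∂F/∂x = cos(x)·cos(y)
  ∂F/∂y = -sin(x)·sin(y)

so d/dx[F(x, y(x))] = ∂F/∂x + (∂F/∂y)·y' = 0. Rearranging,
  dy/dx = -(∂F/∂x)/(∂F/∂y) = -(cos(x)·cos(y))/(-sin(x)·sin(y)) = 1/(tan(x)·tan(y))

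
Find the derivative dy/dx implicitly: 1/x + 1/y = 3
Apply d/dx to both sides, remembering that y depends on x. Each occurrence of y therefore brings in a y' = dy/dx via the chain rule.

With F(x, y) equal to the left-hand side minus the right, differentiate F term by term:
  d/dx[1/y] = -y'/y^2
  d/dx[1/x] = -1/x^2
  d/dx[-3] = 0
Adding these up, d/dx[F] = 0 becomes
  (-1/x^2) + (-1/y^2)·y' = 0,
so isolating y',
  dy/dx = -(-1/x^2)/(-1/y^2) = -y^2/x^2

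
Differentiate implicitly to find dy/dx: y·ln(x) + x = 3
Apply d/dx to both sides, remembering that y depends on x. Each occurrence of y therefore brings in a y' = dy/dx via the chain rule.

With F(x, y) equal to the left-hand side minus the right, differentiate F term by term:
  d/dx[x] = 1
  d/dx[y·ln(x)] = y'·ln(x) + y/x
  d/dx[-3] = 0
Adding these up, d/dx[F] = 0 becomes
  (1 + y/x) + (ln(x))·y' = 0,
so isolating y',
  dy/dx = -(1 + y/x)/(ln(x))
        = -((x + y)/x)/(ln(x)) = (-x - y)/(x·ln(x))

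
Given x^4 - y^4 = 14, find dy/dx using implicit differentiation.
Apply d/dx to both sides, remembering that y depends on x. Each occurrence of y therefore brings in a y' = dy/dx via the chain rule.

With F(x, y) equal to the left-hand side minus the right, differentiate F term by term:
  d/dx[x^4] = 4x^3
  d/dx[-y^4] = -4y^3·y'
  d/dx[-14] = 0
Adding these up, d/dx[F] = 0 becomes
  (4x^3) + (-4y^3)·y' = 0,
so isolating y',
  dy/dx = -(4x^3)/(-4y^3) = x^3/y^3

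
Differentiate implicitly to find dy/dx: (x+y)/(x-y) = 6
Differentiate the relation implicitly: treat y = y(x) and apply the chain rule, so every y-derivative picks up a y' = dy/dx factor.

With everything moved to the left-hand side, differentiate term by term:
  d/dx[(x + y)/(x - y)] = (y' + 1)/(x - y) + (x + y)(y' - 1)/(x - y)^2
  d/dx[-6] = 0

Separating the contributions that come from x directly and those that come through y:
  without y':      1/(x - y) - (x + y)/(x - y)^2
  multiplying y':  1/(x - y) + (x + y)/(x - y)^2

so (1/(x - y) - (x + y)/(x - y)^2) + (1/(x - y) + (x + y)/(x - y)^2)·y' = 0, and therefore
  dy/dx = -(1/(x - y) - (x + y)/(x - y)^2)/(1/(x - y) + (x + y)/(x - y)^2)
        = -(-2y/(x - y)^2)/(2x/(x - y)^2) = y/x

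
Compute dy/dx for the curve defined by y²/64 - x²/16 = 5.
Differentiate the relation implicitly: treat y = y(x) and apply the chain rule, so every y-derivative picks up a y' = dy/dx factor.

With everything moved to the left-hand side, differentiate term by term:
  d/dx[-x^2/16] = -x/8
  d/dx[y^2/64] = y·y'/32
  d/dx[-5] = 0

Separating the contributions that come from x directly and those that come through y:
  without y':      -x/8
  multiplying y':  y/32

so (-x/8) + (y/32)·y' = 0, and therefore
  dy/dx = -(-x/8)/(y/32) = 4x/y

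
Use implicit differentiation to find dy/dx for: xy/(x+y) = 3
Differentiate both sides with respect to x, treating y as y(x). By the chain rule, any term containing y contributes a factor of y' = dy/dx when we differentiate it.

Move every term to one side and write the relation as F(x, y) = 0. Term by term,
  d/dx[xy/(x + y)] = xy(-y' - 1)/(x + y)^2 + x·y'/(x + y) + y/(x + y)
  d/dx[-3] = 0

The pieces without y' make up ∂F/∂x and the coefficient of y' is ∂F/∂y:
  ∂F/∂x = -xy/(x + y)^2 + y/(x + y),
  ∂F/∂y = -xy/(x + y)^2 + x/(x + y).

Since d/dx[F] = ∂F/∂x + (∂F/∂y)·y' = 0, solve for y':
  (∂F/∂y)·y' = -∂F/∂x
  dy/dx = -(∂F/∂x)/(∂F/∂y) = -(-xy/(x + y)^2 + y/(x + y))/(-xy/(x + y)^2 + x/(x + y))
        = -(y^2/(x + y)^2)/(x^2/(x + y)^2) = -y^2/x^2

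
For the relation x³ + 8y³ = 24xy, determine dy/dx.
Take d/dx of both sides. Since y is implicitly a function of x, the chain rule attaches a y' = dy/dx factor whenever we differentiate through y.

Set F(x, y) = (left side) − (right side), so the curve is F = 0. Differentiating each term of F:
  d/dx[x^3] = 3x^2
  d/dx[-24xy] = -24x·y' - 24y
  d/dx[8y^3] = 24y^2·y'

Collecting, the y'-free part is the partial derivative in x and the y' coefficient is the partial derivative in y:
  ∂F/∂x = 3x^2 - 24y
  ∂F/∂y = -24x + 24y^2

so d/dx[F(x, y(x))] = ∂F/∂x + (∂F/∂y)·y' = 0. Rearranging,
  dy/dx = -(∂F/∂x)/(∂F/∂y) = -(3x^2 - 24y)/(-24x + 24y^2) = (x^2/8 - y)/(x - y^2)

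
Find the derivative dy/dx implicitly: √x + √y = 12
Differentiate the relation implicitly: treat y = y(x) and apply the chain rule, so every y-derivative picks up a y' = dy/dx factor.

With everything moved to the left-hand side, differentiate term by term:
  d/dx[√(x)] = 1/(2√(x))
  d/dx[√(y)] = y'/(2√(y))
  d/dx[-12] = 0

Separating the contributions that come from x directly and those that come through y:
  without y':      1/(2√(x))
  multiplying y':  1/(2√(y))

so (1/(2√(x))) + (1/(2√(y)))·y' = 0, and therefore
  dy/dx = -(1/(2√(x)))/(1/(2√(y))) = -√(y)/√(x)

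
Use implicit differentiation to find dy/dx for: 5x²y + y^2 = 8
Differentiate both sides with respect to x, treating y as y(x). By the chain rule, any term containing y contributes a factor of y' = dy/dx when we differentiate it.

Move every term to one side and write the relation as F(x, y) = 0. Term by term,
  d/dx[5x^2y] = 5x^2·y' + 10xy
  d/dx[y^2] = 2y·y'
  d/dx[-8] = 0

The pieces without y' make up ∂F/∂x and the coefficient of y' is ∂F/∂y:
  ∂F/∂x = 10xy,
  ∂F/∂y = 5x^2 + 2y.

Since d/dx[F] = ∂F/∂x + (∂F/∂y)·y' = 0, solve for y':
  (∂F/∂y)·y' = -∂F/∂x
  dy/dx = -(∂F/∂x)/(∂F/∂y) = -(10xy)/(5x^2 + 2y) = -10xy/(5x^2 + 2y)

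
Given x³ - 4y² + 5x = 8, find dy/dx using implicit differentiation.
Differentiate the relation implicitly: treat y = y(x) and apply the chain rule, so every y-derivative picks up a y' = dy/dx factor.

With everything moved to the left-hand side, differentiate term by term:
  d/dx[x^3] = 3x^2
  d/dx[5x] = 5
  d/dx[-4y^2] = -8y·y'
  d/dx[-8] = 0

Separating the contributions that come from x directly and those that come through y:
  without y':      3x^2 + 5
  multiplying y':  -8y

so (3x^2 + 5) + (-8y)·y' = 0, and therefore
  dy/dx = -(3x^2 + 5)/(-8y) = (3x^2 + 5)/(8y)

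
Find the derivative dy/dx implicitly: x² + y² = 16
Differentiate both sides with respect to x, treating y as y(x). By the chain rule, any term containing y contributes a factor of y' = dy/dx when we differentiate it.

Move every term to one side and write the relation as F(x, y) = 0. Term by term,
  d/dx[x^2] = 2x
  d/dx[y^2] = 2y·y'
  d/dx[-16] = 0

The pieces without y' make up ∂F/∂x and the coefficient of y' is ∂F/∂y:
  ∂F/∂x = 2x,
  ∂F/∂y = 2y.

Since d/dx[F] = ∂F/∂x + (∂F/∂y)·y' = 0, solve for y':
  (∂F/∂y)·y' = -∂F/∂x
  dy/dx = -(∂F/∂x)/(∂F/∂y) = -(2x)/(2y) = -x/y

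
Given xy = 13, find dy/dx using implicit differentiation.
Take d/dx of both sides. Since y is implicitly a function of x, the chain rule attaches a y' = dy/dx factor whenever we differentiate through y.

Set F(x, y) = (left side) − (right side), so the curve is F = 0. Differentiating each term of F:
  d/dx[xy] = x·y' + y
  d/dx[-13] = 0

Collecting, the y'-free part is the partial derivative in x and the y' coefficient is the partial derivative in y:
  ∂F/∂x = y
  ∂F/∂y = x

so d/dx[F(x, y(x))] = ∂F/∂x + (∂F/∂y)·y' = 0. Rearranging,
  dy/dx = -(∂F/∂x)/(∂F/∂y) = -(y)/(x) = -y/x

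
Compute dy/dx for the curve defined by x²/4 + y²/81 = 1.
Apply d/dx to both sides, remembering that y depends on x. Each occurrence of y therefore brings in a y' = dy/dx via the chain rule.

With F(x, y) equal to the left-hand side minus the right, differentiate F term by term:
  d/dx[x^2/4] = x/2
  d/dx[y^2/81] = 2y·y'/81
  d/dx[-1] = 0
Adding these up, d/dx[F] = 0 becomes
  (x/2) + (2y/81)·y' = 0,
so isolating y',
  dy/dx = -(x/2)/(2y/81) = -81x/(4y)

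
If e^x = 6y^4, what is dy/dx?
Take d/dx of both sides. Since y is implicitly a function of x, the chain rule attaches a y' = dy/dx factor whenever we differentiate through y.

Set F(x, y) = (left side) − (right side), so the curve is F = 0. Differentiating each term of F:
  d/dx[-6y^4] = -24y^3·y'
  d/dx[e^(x)] = e^(x)

Collecting, the y'-free part is the partial derivative in x and the y' coefficient is the partial derivative in y:
  ∂F/∂x = e^(x)
  ∂F/∂y = -24y^3

so d/dx[F(x, y(x))] = ∂F/∂x + (∂F/∂y)·y' = 0. Rearranging,
  dy/dx = -(∂F/∂x)/(∂F/∂y) = -(e^(x))/(-24y^3) = e^(x)/(24y^3)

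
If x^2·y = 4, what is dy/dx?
Differentiate both sides with respect to x, treating y as y(x). By the chain rule, any term containing y contributes a factor of y' = dy/dx when we differentiate it.

Move every term to one side and write the relation as F(x, y) = 0. Term by term,
  d/dx[x^2y] = x^2·y' + 2xy
  d/dx[-4] = 0

The pieces without y' make up ∂F/∂x and the coefficient of y' is ∂F/∂y:
  ∂F/∂x = 2xy,
  ∂F/∂y = x^2.

Since d/dx[F] = ∂F/∂x + (∂F/∂y)·y' = 0, solve for y':
  (∂F/∂y)·y' = -∂F/∂x
  dy/dx = -(∂F/∂x)/(∂F/∂y) = -(2xy)/(x^2) = -2y/x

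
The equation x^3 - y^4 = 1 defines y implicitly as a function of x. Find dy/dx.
Apply d/dx to both sides, remembering that y depends on x. Each occurrence of y therefore brings in a y' = dy/dx via the chain rule.

With F(x, y) equal to the left-hand side minus the right, differentiate F term by term:
  d/dx[x^3] = 3x^2
  d/dx[-y^4] = -4y^3·y'
  d/dx[-1] = 0
Adding these up, d/dx[F] = 0 becomes
  (3x^2) + (-4y^3)·y' = 0,
so isolating y',
  dy/dx = -(3x^2)/(-4y^3) = 3x^2/(4y^3)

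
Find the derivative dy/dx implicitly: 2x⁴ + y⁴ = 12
Differentiate the relation implicitly: treat y = y(x) and apply the chain rule, so every y-derivative picks up a y' = dy/dx factor.

With everything moved to the left-hand side, differentiate term by term:
  d/dx[2x^4] = 8x^3
  d/dx[y^4] = 4y^3·y'
  d/dx[-12] = 0

Separating the contributions that come from x directly and those that come through y:
  without y':      8x^3
  multiplying y':  4y^3

so (8x^3) + (4y^3)·y' = 0, and therefore
  dy/dx = -(8x^3)/(4y^3) = -2x^3/y^3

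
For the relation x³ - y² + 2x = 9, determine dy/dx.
Take d/dx of both sides. Since y is implicitly a function of x, the chain rule attaches a y' = dy/dx factor whenever we differentiate through y.

Set F(x, y) = (left side) − (right side), so the curve is F = 0. Differentiating each term of F:
  d/dx[x^3] = 3x^2
  d/dx[2x] = 2
  d/dx[-y^2] = -2y·y'
  d/dx[-9] = 0

Collecting, the y'-free part is the partial derivative in x and the y' coefficient is the partial derivative in y:
  ∂F/∂x = 3x^2 + 2
  ∂F/∂y = -2y

so d/dx[F(x, y(x))] = ∂F/∂x + (∂F/∂y)·y' = 0. Rearranging,
  dy/dx = -(∂F/∂x)/(∂F/∂y) = -(3x^2 + 2)/(-2y) = (3x^2 + 2)/(2y)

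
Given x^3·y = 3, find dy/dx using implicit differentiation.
Differentiate the relation implicitly: treat y = y(x) and apply the chain rule, so every y-derivative picks up a y' = dy/dx factor.

With everything moved to the left-hand side, differentiate term by term:
  d/dx[x^3y] = x^3·y' + 3x^2y
  d/dx[-3] = 0

Separating the contributions that come from x directly and those that come through y:
  without y':      3x^2y
  multiplying y':  x^3

so (3x^2y) + (x^3)·y' = 0, and therefore
  dy/dx = -(3x^2y)/(x^3) = -3y/x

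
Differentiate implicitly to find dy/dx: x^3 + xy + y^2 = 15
Differentiate the relation implicitly: treat y = y(x) and apply the chain rule, so every y-derivative picks up a y' = dy/dx factor.

With everything moved to the left-hand side, differentiate term by term:
  d/dx[x^3] = 3x^2
  d/dx[xy] = x·y' + y
  d/dx[y^2] = 2y·y'
  d/dx[-15] = 0

Separating the contributions that come from x directly and those that come through y:
  without y':      3x^2 + y
  multiplying y':  x + 2y

so (3x^2 + y) + (x + 2y)·y' = 0, and therefore
  dy/dx = -(3x^2 + y)/(x + 2y) = (-3x^2 - y)/(x + 2y)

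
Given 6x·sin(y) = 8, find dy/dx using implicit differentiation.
Take d/dx of both sides. Since y is implicitly a function of x, the chain rule attaches a y' = dy/dx factor whenever we differentiate through y.

Set F(x, y) = (left side) − (right side), so the curve is F = 0. Differentiating each term of F:
  d/dx[6x·sin(y)] = 6x·y'·cos(y) + 6sin(y)
  d/dx[-8] = 0

Collecting, the y'-free part is the partial derivative in x and the y' coefficient is the partial derivative in y:
  ∂F/∂x = 6sin(y)
  ∂F/∂y = 6x·cos(y)

so d/dx[F(x, y(x))] = ∂F/∂x + (∂F/∂y)·y' = 0. Rearranging,
  dy/dx = -(∂F/∂x)/(∂F/∂y) = -(6sin(y))/(6x·cos(y)) = -tan(y)/x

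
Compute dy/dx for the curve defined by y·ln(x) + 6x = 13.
Apply d/dx to both sides, remembering that y depends on x. Each occurrence of y therefore brings in a y' = dy/dx via the chain rule.

With F(x, y) equal to the left-hand side minus the right, differentiate F term by term:
  d/dx[6x] = 6
  d/dx[y·ln(x)] = y'·ln(x) + y/x
  d/dx[-13] = 0
Adding these up, d/dx[F] = 0 becomes
  (6 + y/x) + (ln(x))·y' = 0,
so isolating y',
  dy/dx = -(6 + y/x)/(ln(x))
        = -((6x + y)/x)/(ln(x)) = (-6x - y)/(x·ln(x))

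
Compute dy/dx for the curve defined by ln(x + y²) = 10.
Differentiate the relation implicitly: treat y = y(x) and apply the chain rule, so every y-derivative picks up a y' = dy/dx factor.

With everything moved to the left-hand side, differentiate term by term:
  d/dx[ln(x + y^2)] = (2y·y' + 1)/(x + y^2)
  d/dx[-10] = 0

Separating the contributions that come from x directly and those that come through y:
  without y':      1/(x + y^2)
  multiplying y':  2y/(x + y^2)

so (1/(x + y^2)) + (2y/(x + y^2))·y' = 0, and therefore
  dy/dx = -(1/(x + y^2))/(2y/(x + y^2)) = -1/(2y)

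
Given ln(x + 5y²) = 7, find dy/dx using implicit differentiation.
Apply d/dx to both sides, remembering that y depends on x. Each occurrence of y therefore brings in a y' = dy/dx via the chain rule.

With F(x, y) equal to the left-hand side minus the right, differentiate F term by term:
  d/dx[ln(x + 5y^2)] = (10y·y' + 1)/(x + 5y^2)
  d/dx[-7] = 0
Adding these up, d/dx[F] = 0 becomes
  (1/(x + 5y^2)) + (10y/(x + 5y^2))·y' = 0,
so isolating y',
  dy/dx = -(1/(x + 5y^2))/(10y/(x + 5y^2)) = -1/(10y)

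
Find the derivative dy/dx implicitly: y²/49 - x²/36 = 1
Take d/dx of both sides. Since y is implicitly a function of x, the chain rule attaches a y' = dy/dx factor whenever we differentiate through y.

Set F(x, y) = (left side) − (right side), so the curve is F = 0. Differentiating each term of F:
  d/dx[-x^2/36] = -x/18
  d/dx[y^2/49] = 2y·y'/49
  d/dx[-1] = 0

Collecting, the y'-free part is the partial derivative in x and the y' coefficient is the partial derivative in y:
  ∂F/∂x = -x/18
  ∂F/∂y = 2y/49

so d/dx[F(x, y(x))] = ∂F/∂x + (∂F/∂y)·y' = 0. Rearranging,
  dy/dx = -(∂F/∂x)/(∂F/∂y) = -(-x/18)/(2y/49) = 49x/(36y)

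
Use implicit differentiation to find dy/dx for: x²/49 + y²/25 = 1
Apply d/dx to both sides, remembering that y depends on x. Each occurrence of y therefore brings in a y' = dy/dx via the chain rule.

With F(x, y) equal to the left-hand side minus the right, differentiate F term by term:
  d/dx[x^2/49] = 2x/49
  d/dx[y^2/25] = 2y·y'/25
  d/dx[-1] = 0
Adding these up, d/dx[F] = 0 becomes
  (2x/49) + (2y/25)·y' = 0,
so isolating y',
  dy/dx = -(2x/49)/(2y/25) = -25x/(49y)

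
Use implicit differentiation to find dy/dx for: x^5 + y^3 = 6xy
Differentiate both sides with respect to x, treating y as y(x). By the chain rule, any term containing y contributes a factor of y' = dy/dx when we differentiate it.

Move every term to one side and write the relation as F(x, y) = 0. Term by term,
  d/dx[x^5] = 5x^4
  d/dx[-6xy] = -6x·y' - 6y
  d/dx[y^3] = 3y^2·y'

The pieces without y' make up ∂F/∂x and the coefficient of y' is ∂F/∂y:
  ∂F/∂x = 5x^4 - 6y,
  ∂F/∂y = -6x + 3y^2.

Since d/dx[F] = ∂F/∂x + (∂F/∂y)·y' = 0, solve for y':
  (∂F/∂y)·y' = -∂F/∂x
  dy/dx = -(∂F/∂x)/(∂F/∂y) = -(5x^4 - 6y)/(-6x + 3y^2) = (5x^4 - 6y)/(3(2x - y^2))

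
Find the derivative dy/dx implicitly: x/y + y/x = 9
Differentiate both sides with respect to x, treating y as y(x). By the chain rule, any term containing y contributes a factor of y' = dy/dx when we differentiate it.

Move every term to one side and write the relation as F(x, y) = 0. Term by term,
  d/dx[x/y] = -x·y'/y^2 + 1/y
  d/dx[y/x] = y'/x - y/x^2
  d/dx[-9] = 0

The pieces without y' make up ∂F/∂x and the coefficient of y' is ∂F/∂y:
  ∂F/∂x = 1/y - y/x^2,
  ∂F/∂y = -x/y^2 + 1/x.

Since d/dx[F] = ∂F/∂x + (∂F/∂y)·y' = 0, solve for y':
  (∂F/∂y)·y' = -∂F/∂x
  dy/dx = -(∂F/∂x)/(∂F/∂y) = -(1/y - y/x^2)/(-x/y^2 + 1/x)
        = -((x - y)(x + y)/(x^2y))/(-(x - y)(x + y)/(xy^2)) = y/x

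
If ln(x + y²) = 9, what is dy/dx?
Apply d/dx to both sides, remembering that y depends on x. Each occurrence of y therefore brings in a y' = dy/dx via the chain rule.

With F(x, y) equal to the left-hand side minus the right, differentiate F term by term:
  d/dx[ln(x + y^2)] = (2y·y' + 1)/(x + y^2)
  d/dx[-9] = 0
Adding these up, d/dx[F] = 0 becomes
  (1/(x + y^2)) + (2y/(x + y^2))·y' = 0,
so isolating y',
  dy/dx = -(1/(x + y^2))/(2y/(x + y^2)) = -1/(2y)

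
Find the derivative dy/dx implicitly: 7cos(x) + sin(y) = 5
Apply d/dx to both sides, remembering that y depends on x. Each occurrence of y therefore brings in a y' = dy/dx via the chain rule.

With F(x, y) equal to the left-hand side minus the right, differentiate F term by term:
  d/dx[sin(y)] = y'·cos(y)
  d/dx[7cos(x)] = -7sin(x)
  d/dx[-5] = 0
Adding these up, d/dx[F] = 0 becomes
  (-7sin(x)) + (cos(y))·y' = 0,
so isolating y',
  dy/dx = -(-7sin(x))/(cos(y)) = 7sin(x)/cos(y)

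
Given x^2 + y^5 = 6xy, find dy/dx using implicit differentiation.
Take d/dx of both sides. Since y is implicitly a function of x, the chain rule attaches a y' = dy/dx factor whenever we differentiate through y.

Set F(x, y) = (left side) − (right side), so the curve is F = 0. Differentiating each term of F:
  d/dx[x^2] = 2x
  d/dx[-6xy] = -6x·y' - 6y
  d/dx[y^5] = 5y^4·y'

Collecting, the y'-free part is the partial derivative in x and the y' coefficient is the partial derivative in y:
  ∂F/∂x = 2x - 6y
  ∂F/∂y = -6x + 5y^4

so d/dx[F(x, y(x))] = ∂F/∂x + (∂F/∂y)·y' = 0. Rearranging,
  dy/dx = -(∂F/∂x)/(∂F/∂y) = -(2x - 6y)/(-6x + 5y^4) = 2(x - 3y)/(6x - 5y^4)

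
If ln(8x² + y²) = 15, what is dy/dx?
Differentiate both sides with respect to x, treating y as y(x). By the chain rule, any term containing y contributes a factor of y' = dy/dx when we differentiate it.

Move every term to one side and write the relation as F(x, y) = 0. Term by term,
  d/dx[ln(8x^2 + y^2)] = (16x + 2y·y')/(8x^2 + y^2)
  d/dx[-15] = 0

The pieces without y' make up ∂F/∂x and the coefficient of y' is ∂F/∂y:
  ∂F/∂x = 16x/(8x^2 + y^2),
  ∂F/∂y = 2y/(8x^2 + y^2).

Since d/dx[F] = ∂F/∂x + (∂F/∂y)·y' = 0, solve for y':
  (∂F/∂y)·y' = -∂F/∂x
  dy/dx = -(∂F/∂x)/(∂F/∂y) = -(16x/(8x^2 + y^2))/(2y/(8x^2 + y^2)) = -8x/y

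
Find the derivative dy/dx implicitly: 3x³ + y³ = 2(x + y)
Apply d/dx to both sides, remembering that y depends on x. Each occurrence of y therefore brings in a y' = dy/dx via the chain rule.

With F(x, y) equal to the left-hand side minus the right, differentiate F term by term:
  d/dx[3x^3] = 9x^2
  d/dx[-2x] = -2
  d/dx[y^3] = 3y^2·y'
  d/dx[-2y] = -2·y'
Adding these up, d/dx[F] = 0 becomes
  (9x^2 - 2) + (3y^2 - 2)·y' = 0,
so isolating y',
  dy/dx = -(9x^2 - 2)/(3y^2 - 2) = (2 - 9x^2)/(3y^2 - 2)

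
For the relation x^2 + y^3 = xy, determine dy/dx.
Differentiate the relation implicitly: treat y = y(x) and apply the chain rule, so every y-derivative picks up a y' = dy/dx factor.

With everything moved to the left-hand side, differentiate term by term:
  d/dx[x^2] = 2x
  d/dx[-xy] = -x·y' - y
  d/dx[y^3] = 3y^2·y'

Separating the contributions that come from x directly and those that come through y:
  without y':      2x - y
  multiplying y':  -x + 3y^2

so (2x - y) + (-x + 3y^2)·y' = 0, and therefore
  dy/dx = -(2x - y)/(-x + 3y^2) = (2x - y)/(x - 3y^2)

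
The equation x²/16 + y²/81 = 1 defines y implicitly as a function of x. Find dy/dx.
Differentiate the relation implicitly: treat y = y(x) and apply the chain rule, so every y-derivative picks up a y' = dy/dx factor.

With everything moved to the left-hand side, differentiate term by term:
  d/dx[x^2/16] = x/8
  d/dx[y^2/81] = 2y·y'/81
  d/dx[-1] = 0

Separating the contributions that come from x directly and those that come through y:
  without y':      x/8
  multiplying y':  2y/81

so (x/8) + (2y/81)·y' = 0, and therefore
  dy/dx = -(x/8)/(2y/81) = -81x/(16y)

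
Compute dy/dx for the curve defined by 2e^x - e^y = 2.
Apply d/dx to both sides, remembering that y depends on x. Each occurrence of y therefore brings in a y' = dy/dx via the chain rule.

With F(x, y) equal to the left-hand side minus the right, differentiate F term by term:
  d/dx[2e^(x)] = 2e^(x)
  d/dx[-e^(y)] = -y'·e^(y)
  d/dx[-2] = 0
Adding these up, d/dx[F] = 0 becomes
  (2e^(x)) + (-e^(y))·y' = 0,
so isolating y',
  dy/dx = -(2e^(x))/(-e^(y)) = 2e^(x - y)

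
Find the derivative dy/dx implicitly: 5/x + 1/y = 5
Differentiate both sides with respect to x, treating y as y(x). By the chain rule, any term containing y contributes a factor of y' = dy/dx when we differentiate it.

Move every term to one side and write the relation as F(x, y) = 0. Term by term,
  d/dx[1/y] = -y'/y^2
  d/dx[5/x] = -5/x^2
  d/dx[-5] = 0

The pieces without y' make up ∂F/∂x and the coefficient of y' is ∂F/∂y:
  ∂F/∂x = -5/x^2,
  ∂F/∂y = -1/y^2.

Since d/dx[F] = ∂F/∂x + (∂F/∂y)·y' = 0, solve for y':
  (∂F/∂y)·y' = -∂F/∂x
  dy/dx = -(∂F/∂x)/(∂F/∂y) = -(-5/x^2)/(-1/y^2) = -5y^2/x^2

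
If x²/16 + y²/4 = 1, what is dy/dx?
Differentiate the relation implicitly: treat y = y(x) and apply the chain rule, so every y-derivative picks up a y' = dy/dx factor.

With everything moved to the left-hand side, differentiate term by term:
  d/dx[x^2/16] = x/8
  d/dx[y^2/4] = y·y'/2
  d/dx[-1] = 0

Separating the contributions that come from x directly and those that come through y:
  without y':      x/8
  multiplying y':  y/2

so (x/8) + (y/2)·y' = 0, and therefore
  dy/dx = -(x/8)/(y/2) = -x/(4y)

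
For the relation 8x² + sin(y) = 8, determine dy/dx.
Differentiate both sides with respect to x, treating y as y(x). By the chain rule, any term containing y contributes a factor of y' = dy/dx when we differentiate it.

Move every term to one side and write the relation as F(x, y) = 0. Term by term,
  d/dx[8x^2] = 16x
  d/dx[sin(y)] = y'·cos(y)
  d/dx[-8] = 0

The pieces without y' make up ∂F/∂x and the coefficient of y' is ∂F/∂y:
  ∂F/∂x = 16x,
  ∂F/∂y = cos(y).

Since d/dx[F] = ∂F/∂x + (∂F/∂y)·y' = 0, solve for y':
  (∂F/∂y)·y' = -∂F/∂x
  dy/dx = -(∂F/∂x)/(∂F/∂y) = -(16x)/(cos(y)) = -16x/cos(y)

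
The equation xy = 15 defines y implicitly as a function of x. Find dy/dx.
Differentiate both sides with respect to x, treating y as y(x). By the chain rule, any term containing y contributes a factor of y' = dy/dx when we differentiate it.

Move every term to one side and write the relation as F(x, y) = 0. Term by term,
  d/dx[xy] = x·y' + y
  d/dx[-15] = 0

The pieces without y' make up ∂F/∂x and the coefficient of y' is ∂F/∂y:
  ∂F/∂x = y,
  ∂F/∂y = x.

Since d/dx[F] = ∂F/∂x + (∂F/∂y)·y' = 0, solve for y':
  (∂F/∂y)·y' = -∂F/∂x
  dy/dx = -(∂F/∂x)/(∂F/∂y) = -(y)/(x) = -y/x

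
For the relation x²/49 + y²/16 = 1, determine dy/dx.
Apply d/dx to both sides, remembering that y depends on x. Each occurrence of y therefore brings in a y' = dy/dx via the chain rule.

With F(x, y) equal to the left-hand side minus the right, differentiate F term by term:
  d/dx[x^2/49] = 2x/49
  d/dx[y^2/16] = y·y'/8
  d/dx[-1] = 0
Adding these up, d/dx[F] = 0 becomes
  (2x/49) + (y/8)·y' = 0,
so isolating y',
  dy/dx = -(2x/49)/(y/8) = -16x/(49y)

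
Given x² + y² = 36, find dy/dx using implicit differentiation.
Apply d/dx to both sides, remembering that y depends on x. Each occurrence of y therefore brings in a y' = dy/dx via the chain rule.

With F(x, y) equal to the left-hand side minus the right, differentiate F term by term:
  d/dx[x^2] = 2x
  d/dx[y^2] = 2y·y'
  d/dx[-36] = 0
Adding these up, d/dx[F] = 0 becomes
  (2x) + (2y)·y' = 0,
so isolating y',
  dy/dx = -(2x)/(2y) = -x/y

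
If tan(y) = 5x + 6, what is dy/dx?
Differentiate both sides with respect to x, treating y as y(x). By the chain rule, any term containing y contributes a factor of y' = dy/dx when we differentiate it.

Move every term to one side and write the relation as F(x, y) = 0. Term by term,
  d/dx[-5x] = -5
  d/dx[tan(y)] = y'(tan(y)^2 + 1)
  d/dx[-6] = 0

The pieces without y' make up ∂F/∂x and the coefficient of y' is ∂F/∂y:
  ∂F/∂x = -5,
  ∂F/∂y = tan(y)^2 + 1.

Since d/dx[F] = ∂F/∂x + (∂F/∂y)·y' = 0, solve for y':
  (∂F/∂y)·y' = -∂F/∂x
  dy/dx = -(∂F/∂x)/(∂F/∂y) = -(-5)/(tan(y)^2 + 1) = 5cos(y)^2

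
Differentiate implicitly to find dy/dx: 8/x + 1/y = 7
Apply d/dx to both sides, remembering that y depends on x. Each occurrence of y therefore brings in a y' = dy/dx via the chain rule.

With F(x, y) equal to the left-hand side minus the right, differentiate F term by term:
  d/dx[1/y] = -y'/y^2
  d/dx[8/x] = -8/x^2
  d/dx[-7] = 0
Adding these up, d/dx[F] = 0 becomes
  (-8/x^2) + (-1/y^2)·y' = 0,
so isolating y',
  dy/dx = -(-8/x^2)/(-1/y^2) = -8y^2/x^2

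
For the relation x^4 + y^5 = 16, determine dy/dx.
Differentiate both sides with respect to x, treating y as y(x). By the chain rule, any term containing y contributes a factor of y' = dy/dx when we differentiate it.

Move every term to one side and write the relation as F(x, y) = 0. Term by term,
  d/dx[x^4] = 4x^3
  d/dx[y^5] = 5y^4·y'
  d/dx[-16] = 0

The pieces without y' make up ∂F/∂x and the coefficient of y' is ∂F/∂y:
  ∂F/∂x = 4x^3,
  ∂F/∂y = 5y^4.

Since d/dx[F] = ∂F/∂x + (∂F/∂y)·y' = 0, solve for y':
  (∂F/∂y)·y' = -∂F/∂x
  dy/dx = -(∂F/∂x)/(∂F/∂y) = -(4x^3)/(5y^4) = -4x^3/(5y^4)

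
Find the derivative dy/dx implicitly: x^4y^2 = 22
Differentiate the relation implicitly: treat y = y(x) and apply the chain rule, so every y-derivative picks up a y' = dy/dx factor.

With everything moved to the left-hand side, differentiate term by term:
  d/dx[x^4y^2] = 2x^4y·y' + 4x^3y^2
  d/dx[-22] = 0

Separating the contributions that come from x directly and those that come through y:
  without y':      4x^3y^2
  multiplying y':  2x^4y

so (4x^3y^2) + (2x^4y)·y' = 0, and therefore
  dy/dx = -(4x^3y^2)/(2x^4y) = -2y/x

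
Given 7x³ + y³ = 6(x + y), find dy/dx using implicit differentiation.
Differentiate both sides with respect to x, treating y as y(x). By the chain rule, any term containing y contributes a factor of y' = dy/dx when we differentiate it.

Move every term to one side and write the relation as F(x, y) = 0. Term by term,
  d/dx[7x^3] = 21x^2
  d/dx[-6x] = -6
  d/dx[y^3] = 3y^2·y'
  d/dx[-6y] = -6·y'

The pieces without y' make up ∂F/∂x and the coefficient of y' is ∂F/∂y:
  ∂F/∂x = 21x^2 - 6,
  ∂F/∂y = 3y^2 - 6.

Since d/dx[F] = ∂F/∂x + (∂F/∂y)·y' = 0, solve for y':
  (∂F/∂y)·y' = -∂F/∂x
  dy/dx = -(∂F/∂x)/(∂F/∂y) = -(21x^2 - 6)/(3y^2 - 6) = (2 - 7x^2)/(y^2 - 2)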